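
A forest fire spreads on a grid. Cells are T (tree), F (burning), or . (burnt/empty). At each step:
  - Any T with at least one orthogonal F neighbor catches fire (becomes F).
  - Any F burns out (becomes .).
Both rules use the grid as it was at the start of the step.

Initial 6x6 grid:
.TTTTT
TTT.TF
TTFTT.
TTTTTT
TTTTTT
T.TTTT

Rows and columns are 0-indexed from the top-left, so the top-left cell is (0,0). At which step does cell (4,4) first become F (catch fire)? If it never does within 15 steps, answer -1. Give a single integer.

Step 1: cell (4,4)='T' (+6 fires, +2 burnt)
Step 2: cell (4,4)='T' (+8 fires, +6 burnt)
Step 3: cell (4,4)='T' (+8 fires, +8 burnt)
Step 4: cell (4,4)='F' (+4 fires, +8 burnt)
  -> target ignites at step 4
Step 5: cell (4,4)='.' (+3 fires, +4 burnt)
Step 6: cell (4,4)='.' (+1 fires, +3 burnt)
Step 7: cell (4,4)='.' (+0 fires, +1 burnt)
  fire out at step 7

4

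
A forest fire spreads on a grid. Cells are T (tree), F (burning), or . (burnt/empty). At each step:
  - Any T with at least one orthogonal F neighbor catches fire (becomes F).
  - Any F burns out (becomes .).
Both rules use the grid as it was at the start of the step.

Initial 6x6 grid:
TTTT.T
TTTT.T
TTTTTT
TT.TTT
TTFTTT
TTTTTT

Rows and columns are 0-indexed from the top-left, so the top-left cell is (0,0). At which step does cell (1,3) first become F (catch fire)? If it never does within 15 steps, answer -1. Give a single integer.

Step 1: cell (1,3)='T' (+3 fires, +1 burnt)
Step 2: cell (1,3)='T' (+6 fires, +3 burnt)
Step 3: cell (1,3)='T' (+7 fires, +6 burnt)
Step 4: cell (1,3)='F' (+7 fires, +7 burnt)
  -> target ignites at step 4
Step 5: cell (1,3)='.' (+5 fires, +7 burnt)
Step 6: cell (1,3)='.' (+3 fires, +5 burnt)
Step 7: cell (1,3)='.' (+1 fires, +3 burnt)
Step 8: cell (1,3)='.' (+0 fires, +1 burnt)
  fire out at step 8

4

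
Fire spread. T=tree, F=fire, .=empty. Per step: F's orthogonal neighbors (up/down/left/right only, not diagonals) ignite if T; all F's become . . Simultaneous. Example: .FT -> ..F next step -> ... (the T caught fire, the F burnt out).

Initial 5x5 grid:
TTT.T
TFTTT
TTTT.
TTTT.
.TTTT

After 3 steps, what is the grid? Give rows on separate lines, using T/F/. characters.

Step 1: 4 trees catch fire, 1 burn out
  TFT.T
  F.FTT
  TFTT.
  TTTT.
  .TTTT
Step 2: 6 trees catch fire, 4 burn out
  F.F.T
  ...FT
  F.FT.
  TFTT.
  .TTTT
Step 3: 5 trees catch fire, 6 burn out
  ....T
  ....F
  ...F.
  F.FT.
  .FTTT

....T
....F
...F.
F.FT.
.FTTT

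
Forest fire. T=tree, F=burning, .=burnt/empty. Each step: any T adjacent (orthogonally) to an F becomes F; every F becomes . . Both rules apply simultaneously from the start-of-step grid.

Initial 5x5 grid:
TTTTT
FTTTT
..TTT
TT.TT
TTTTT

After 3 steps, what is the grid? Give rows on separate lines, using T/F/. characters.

Step 1: 2 trees catch fire, 1 burn out
  FTTTT
  .FTTT
  ..TTT
  TT.TT
  TTTTT
Step 2: 2 trees catch fire, 2 burn out
  .FTTT
  ..FTT
  ..TTT
  TT.TT
  TTTTT
Step 3: 3 trees catch fire, 2 burn out
  ..FTT
  ...FT
  ..FTT
  TT.TT
  TTTTT

..FTT
...FT
..FTT
TT.TT
TTTTT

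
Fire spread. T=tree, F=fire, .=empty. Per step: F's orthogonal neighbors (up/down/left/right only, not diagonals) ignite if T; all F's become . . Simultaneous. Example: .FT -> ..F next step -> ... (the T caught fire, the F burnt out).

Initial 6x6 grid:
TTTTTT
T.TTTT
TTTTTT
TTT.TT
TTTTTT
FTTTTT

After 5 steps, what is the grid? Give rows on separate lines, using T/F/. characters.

Step 1: 2 trees catch fire, 1 burn out
  TTTTTT
  T.TTTT
  TTTTTT
  TTT.TT
  FTTTTT
  .FTTTT
Step 2: 3 trees catch fire, 2 burn out
  TTTTTT
  T.TTTT
  TTTTTT
  FTT.TT
  .FTTTT
  ..FTTT
Step 3: 4 trees catch fire, 3 burn out
  TTTTTT
  T.TTTT
  FTTTTT
  .FT.TT
  ..FTTT
  ...FTT
Step 4: 5 trees catch fire, 4 burn out
  TTTTTT
  F.TTTT
  .FTTTT
  ..F.TT
  ...FTT
  ....FT
Step 5: 4 trees catch fire, 5 burn out
  FTTTTT
  ..TTTT
  ..FTTT
  ....TT
  ....FT
  .....F

FTTTTT
..TTTT
..FTTT
....TT
....FT
.....F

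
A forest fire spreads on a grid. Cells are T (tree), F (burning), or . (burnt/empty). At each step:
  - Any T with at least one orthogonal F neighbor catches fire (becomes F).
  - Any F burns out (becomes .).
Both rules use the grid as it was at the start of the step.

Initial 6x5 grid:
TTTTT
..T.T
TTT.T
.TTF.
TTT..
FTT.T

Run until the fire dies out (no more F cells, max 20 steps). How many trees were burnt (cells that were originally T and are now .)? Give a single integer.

Answer: 18

Derivation:
Step 1: +3 fires, +2 burnt (F count now 3)
Step 2: +5 fires, +3 burnt (F count now 5)
Step 3: +2 fires, +5 burnt (F count now 2)
Step 4: +2 fires, +2 burnt (F count now 2)
Step 5: +2 fires, +2 burnt (F count now 2)
Step 6: +2 fires, +2 burnt (F count now 2)
Step 7: +1 fires, +2 burnt (F count now 1)
Step 8: +1 fires, +1 burnt (F count now 1)
Step 9: +0 fires, +1 burnt (F count now 0)
Fire out after step 9
Initially T: 19, now '.': 29
Total burnt (originally-T cells now '.'): 18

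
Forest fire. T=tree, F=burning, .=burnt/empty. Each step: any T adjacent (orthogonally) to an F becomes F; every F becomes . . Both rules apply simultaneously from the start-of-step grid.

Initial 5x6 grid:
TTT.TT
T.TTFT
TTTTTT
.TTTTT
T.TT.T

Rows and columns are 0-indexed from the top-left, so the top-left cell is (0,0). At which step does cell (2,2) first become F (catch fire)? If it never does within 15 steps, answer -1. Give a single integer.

Step 1: cell (2,2)='T' (+4 fires, +1 burnt)
Step 2: cell (2,2)='T' (+5 fires, +4 burnt)
Step 3: cell (2,2)='F' (+4 fires, +5 burnt)
  -> target ignites at step 3
Step 4: cell (2,2)='.' (+5 fires, +4 burnt)
Step 5: cell (2,2)='.' (+4 fires, +5 burnt)
Step 6: cell (2,2)='.' (+1 fires, +4 burnt)
Step 7: cell (2,2)='.' (+0 fires, +1 burnt)
  fire out at step 7

3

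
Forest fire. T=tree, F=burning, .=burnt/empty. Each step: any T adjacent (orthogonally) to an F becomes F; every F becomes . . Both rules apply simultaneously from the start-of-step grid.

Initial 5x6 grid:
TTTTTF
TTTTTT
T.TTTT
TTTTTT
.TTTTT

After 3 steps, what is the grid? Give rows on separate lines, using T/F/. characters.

Step 1: 2 trees catch fire, 1 burn out
  TTTTF.
  TTTTTF
  T.TTTT
  TTTTTT
  .TTTTT
Step 2: 3 trees catch fire, 2 burn out
  TTTF..
  TTTTF.
  T.TTTF
  TTTTTT
  .TTTTT
Step 3: 4 trees catch fire, 3 burn out
  TTF...
  TTTF..
  T.TTF.
  TTTTTF
  .TTTTT

TTF...
TTTF..
T.TTF.
TTTTTF
.TTTTT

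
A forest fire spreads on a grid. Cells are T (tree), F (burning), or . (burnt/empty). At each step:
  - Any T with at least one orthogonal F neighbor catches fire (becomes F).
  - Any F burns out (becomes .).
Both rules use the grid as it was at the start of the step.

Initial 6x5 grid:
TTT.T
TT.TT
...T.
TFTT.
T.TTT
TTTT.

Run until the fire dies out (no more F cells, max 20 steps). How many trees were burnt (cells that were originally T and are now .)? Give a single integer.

Answer: 15

Derivation:
Step 1: +2 fires, +1 burnt (F count now 2)
Step 2: +3 fires, +2 burnt (F count now 3)
Step 3: +4 fires, +3 burnt (F count now 4)
Step 4: +4 fires, +4 burnt (F count now 4)
Step 5: +1 fires, +4 burnt (F count now 1)
Step 6: +1 fires, +1 burnt (F count now 1)
Step 7: +0 fires, +1 burnt (F count now 0)
Fire out after step 7
Initially T: 20, now '.': 25
Total burnt (originally-T cells now '.'): 15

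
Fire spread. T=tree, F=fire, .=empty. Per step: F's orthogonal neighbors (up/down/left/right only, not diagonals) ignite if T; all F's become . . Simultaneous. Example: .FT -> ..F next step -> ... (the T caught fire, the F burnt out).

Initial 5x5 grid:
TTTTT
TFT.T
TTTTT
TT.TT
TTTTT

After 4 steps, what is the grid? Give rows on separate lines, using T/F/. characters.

Step 1: 4 trees catch fire, 1 burn out
  TFTTT
  F.F.T
  TFTTT
  TT.TT
  TTTTT
Step 2: 5 trees catch fire, 4 burn out
  F.FTT
  ....T
  F.FTT
  TF.TT
  TTTTT
Step 3: 4 trees catch fire, 5 burn out
  ...FT
  ....T
  ...FT
  F..TT
  TFTTT
Step 4: 5 trees catch fire, 4 burn out
  ....F
  ....T
  ....F
  ...FT
  F.FTT

....F
....T
....F
...FT
F.FTT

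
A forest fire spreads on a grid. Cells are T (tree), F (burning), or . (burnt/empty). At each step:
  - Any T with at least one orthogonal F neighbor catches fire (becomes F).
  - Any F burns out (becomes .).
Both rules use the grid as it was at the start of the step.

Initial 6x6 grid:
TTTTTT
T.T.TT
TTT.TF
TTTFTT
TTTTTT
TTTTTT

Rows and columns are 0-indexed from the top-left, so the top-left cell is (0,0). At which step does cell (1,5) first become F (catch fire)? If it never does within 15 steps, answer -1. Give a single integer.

Step 1: cell (1,5)='F' (+6 fires, +2 burnt)
  -> target ignites at step 1
Step 2: cell (1,5)='.' (+8 fires, +6 burnt)
Step 3: cell (1,5)='.' (+8 fires, +8 burnt)
Step 4: cell (1,5)='.' (+5 fires, +8 burnt)
Step 5: cell (1,5)='.' (+3 fires, +5 burnt)
Step 6: cell (1,5)='.' (+1 fires, +3 burnt)
Step 7: cell (1,5)='.' (+0 fires, +1 burnt)
  fire out at step 7

1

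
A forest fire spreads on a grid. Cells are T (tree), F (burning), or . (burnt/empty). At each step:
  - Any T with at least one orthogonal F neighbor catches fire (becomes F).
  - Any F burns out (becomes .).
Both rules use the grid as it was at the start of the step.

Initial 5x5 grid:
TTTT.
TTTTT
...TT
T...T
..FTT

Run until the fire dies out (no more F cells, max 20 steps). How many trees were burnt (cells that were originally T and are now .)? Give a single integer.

Step 1: +1 fires, +1 burnt (F count now 1)
Step 2: +1 fires, +1 burnt (F count now 1)
Step 3: +1 fires, +1 burnt (F count now 1)
Step 4: +1 fires, +1 burnt (F count now 1)
Step 5: +2 fires, +1 burnt (F count now 2)
Step 6: +1 fires, +2 burnt (F count now 1)
Step 7: +2 fires, +1 burnt (F count now 2)
Step 8: +2 fires, +2 burnt (F count now 2)
Step 9: +2 fires, +2 burnt (F count now 2)
Step 10: +1 fires, +2 burnt (F count now 1)
Step 11: +0 fires, +1 burnt (F count now 0)
Fire out after step 11
Initially T: 15, now '.': 24
Total burnt (originally-T cells now '.'): 14

Answer: 14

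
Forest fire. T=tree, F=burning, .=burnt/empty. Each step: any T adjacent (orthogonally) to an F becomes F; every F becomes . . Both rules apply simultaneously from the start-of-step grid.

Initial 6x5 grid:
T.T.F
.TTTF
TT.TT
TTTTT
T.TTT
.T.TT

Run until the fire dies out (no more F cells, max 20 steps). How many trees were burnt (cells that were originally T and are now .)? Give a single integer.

Answer: 19

Derivation:
Step 1: +2 fires, +2 burnt (F count now 2)
Step 2: +3 fires, +2 burnt (F count now 3)
Step 3: +4 fires, +3 burnt (F count now 4)
Step 4: +4 fires, +4 burnt (F count now 4)
Step 5: +4 fires, +4 burnt (F count now 4)
Step 6: +1 fires, +4 burnt (F count now 1)
Step 7: +1 fires, +1 burnt (F count now 1)
Step 8: +0 fires, +1 burnt (F count now 0)
Fire out after step 8
Initially T: 21, now '.': 28
Total burnt (originally-T cells now '.'): 19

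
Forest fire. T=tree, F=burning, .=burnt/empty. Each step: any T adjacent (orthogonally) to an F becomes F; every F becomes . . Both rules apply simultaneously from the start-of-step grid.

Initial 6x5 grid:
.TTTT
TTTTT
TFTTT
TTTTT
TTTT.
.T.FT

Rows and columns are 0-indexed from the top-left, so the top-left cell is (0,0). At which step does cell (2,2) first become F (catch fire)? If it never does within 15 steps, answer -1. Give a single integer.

Step 1: cell (2,2)='F' (+6 fires, +2 burnt)
  -> target ignites at step 1
Step 2: cell (2,2)='.' (+9 fires, +6 burnt)
Step 3: cell (2,2)='.' (+6 fires, +9 burnt)
Step 4: cell (2,2)='.' (+2 fires, +6 burnt)
Step 5: cell (2,2)='.' (+1 fires, +2 burnt)
Step 6: cell (2,2)='.' (+0 fires, +1 burnt)
  fire out at step 6

1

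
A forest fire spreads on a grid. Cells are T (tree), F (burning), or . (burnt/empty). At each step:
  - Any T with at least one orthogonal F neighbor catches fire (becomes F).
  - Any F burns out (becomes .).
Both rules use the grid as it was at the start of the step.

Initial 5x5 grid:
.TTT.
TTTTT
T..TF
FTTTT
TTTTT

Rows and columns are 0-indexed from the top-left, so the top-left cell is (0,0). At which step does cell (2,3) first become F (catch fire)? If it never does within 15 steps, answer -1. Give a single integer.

Step 1: cell (2,3)='F' (+6 fires, +2 burnt)
  -> target ignites at step 1
Step 2: cell (2,3)='.' (+6 fires, +6 burnt)
Step 3: cell (2,3)='.' (+5 fires, +6 burnt)
Step 4: cell (2,3)='.' (+2 fires, +5 burnt)
Step 5: cell (2,3)='.' (+0 fires, +2 burnt)
  fire out at step 5

1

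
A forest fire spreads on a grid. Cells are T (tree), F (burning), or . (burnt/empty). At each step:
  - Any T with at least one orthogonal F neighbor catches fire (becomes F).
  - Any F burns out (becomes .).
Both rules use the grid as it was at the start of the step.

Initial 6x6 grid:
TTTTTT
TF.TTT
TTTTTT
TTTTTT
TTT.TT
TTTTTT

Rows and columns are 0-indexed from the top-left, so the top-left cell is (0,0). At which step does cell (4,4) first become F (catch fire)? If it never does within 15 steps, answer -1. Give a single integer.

Step 1: cell (4,4)='T' (+3 fires, +1 burnt)
Step 2: cell (4,4)='T' (+5 fires, +3 burnt)
Step 3: cell (4,4)='T' (+5 fires, +5 burnt)
Step 4: cell (4,4)='T' (+7 fires, +5 burnt)
Step 5: cell (4,4)='T' (+6 fires, +7 burnt)
Step 6: cell (4,4)='F' (+4 fires, +6 burnt)
  -> target ignites at step 6
Step 7: cell (4,4)='.' (+2 fires, +4 burnt)
Step 8: cell (4,4)='.' (+1 fires, +2 burnt)
Step 9: cell (4,4)='.' (+0 fires, +1 burnt)
  fire out at step 9

6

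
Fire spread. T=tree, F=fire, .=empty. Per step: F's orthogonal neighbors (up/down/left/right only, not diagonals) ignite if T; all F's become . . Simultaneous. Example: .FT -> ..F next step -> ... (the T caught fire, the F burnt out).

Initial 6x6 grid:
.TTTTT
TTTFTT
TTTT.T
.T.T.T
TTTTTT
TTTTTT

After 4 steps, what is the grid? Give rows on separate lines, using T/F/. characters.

Step 1: 4 trees catch fire, 1 burn out
  .TTFTT
  TTF.FT
  TTTF.T
  .T.T.T
  TTTTTT
  TTTTTT
Step 2: 6 trees catch fire, 4 burn out
  .TF.FT
  TF...F
  TTF..T
  .T.F.T
  TTTTTT
  TTTTTT
Step 3: 6 trees catch fire, 6 burn out
  .F...F
  F.....
  TF...F
  .T...T
  TTTFTT
  TTTTTT
Step 4: 6 trees catch fire, 6 burn out
  ......
  ......
  F.....
  .F...F
  TTF.FT
  TTTFTT

......
......
F.....
.F...F
TTF.FT
TTTFTT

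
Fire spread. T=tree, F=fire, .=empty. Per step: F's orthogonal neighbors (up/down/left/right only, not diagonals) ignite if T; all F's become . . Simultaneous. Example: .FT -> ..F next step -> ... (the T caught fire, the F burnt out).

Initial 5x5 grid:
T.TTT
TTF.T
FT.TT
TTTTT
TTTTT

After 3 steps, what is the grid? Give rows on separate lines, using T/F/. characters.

Step 1: 5 trees catch fire, 2 burn out
  T.FTT
  FF..T
  .F.TT
  FTTTT
  TTTTT
Step 2: 4 trees catch fire, 5 burn out
  F..FT
  ....T
  ...TT
  .FTTT
  FTTTT
Step 3: 3 trees catch fire, 4 burn out
  ....F
  ....T
  ...TT
  ..FTT
  .FTTT

....F
....T
...TT
..FTT
.FTTT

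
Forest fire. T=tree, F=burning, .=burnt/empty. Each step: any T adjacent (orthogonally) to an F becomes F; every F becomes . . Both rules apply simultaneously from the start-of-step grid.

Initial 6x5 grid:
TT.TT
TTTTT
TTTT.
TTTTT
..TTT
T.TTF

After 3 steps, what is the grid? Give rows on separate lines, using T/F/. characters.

Step 1: 2 trees catch fire, 1 burn out
  TT.TT
  TTTTT
  TTTT.
  TTTTT
  ..TTF
  T.TF.
Step 2: 3 trees catch fire, 2 burn out
  TT.TT
  TTTTT
  TTTT.
  TTTTF
  ..TF.
  T.F..
Step 3: 2 trees catch fire, 3 burn out
  TT.TT
  TTTTT
  TTTT.
  TTTF.
  ..F..
  T....

TT.TT
TTTTT
TTTT.
TTTF.
..F..
T....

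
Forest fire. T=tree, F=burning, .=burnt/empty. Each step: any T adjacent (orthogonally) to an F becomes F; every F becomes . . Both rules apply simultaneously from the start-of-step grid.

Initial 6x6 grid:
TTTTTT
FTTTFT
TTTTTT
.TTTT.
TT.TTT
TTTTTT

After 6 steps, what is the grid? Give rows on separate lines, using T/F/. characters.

Step 1: 7 trees catch fire, 2 burn out
  FTTTFT
  .FTF.F
  FTTTFT
  .TTTT.
  TT.TTT
  TTTTTT
Step 2: 8 trees catch fire, 7 burn out
  .FTF.F
  ..F...
  .FTF.F
  .TTTF.
  TT.TTT
  TTTTTT
Step 3: 5 trees catch fire, 8 burn out
  ..F...
  ......
  ..F...
  .FTF..
  TT.TFT
  TTTTTT
Step 4: 5 trees catch fire, 5 burn out
  ......
  ......
  ......
  ..F...
  TF.F.F
  TTTTFT
Step 5: 4 trees catch fire, 5 burn out
  ......
  ......
  ......
  ......
  F.....
  TFTF.F
Step 6: 2 trees catch fire, 4 burn out
  ......
  ......
  ......
  ......
  ......
  F.F...

......
......
......
......
......
F.F...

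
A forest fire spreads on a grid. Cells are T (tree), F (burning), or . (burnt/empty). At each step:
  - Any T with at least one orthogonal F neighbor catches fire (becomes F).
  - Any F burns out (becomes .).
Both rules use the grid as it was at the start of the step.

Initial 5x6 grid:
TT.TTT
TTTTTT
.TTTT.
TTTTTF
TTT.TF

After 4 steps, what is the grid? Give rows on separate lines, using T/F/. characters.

Step 1: 2 trees catch fire, 2 burn out
  TT.TTT
  TTTTTT
  .TTTT.
  TTTTF.
  TTT.F.
Step 2: 2 trees catch fire, 2 burn out
  TT.TTT
  TTTTTT
  .TTTF.
  TTTF..
  TTT...
Step 3: 3 trees catch fire, 2 burn out
  TT.TTT
  TTTTFT
  .TTF..
  TTF...
  TTT...
Step 4: 6 trees catch fire, 3 burn out
  TT.TFT
  TTTF.F
  .TF...
  TF....
  TTF...

TT.TFT
TTTF.F
.TF...
TF....
TTF...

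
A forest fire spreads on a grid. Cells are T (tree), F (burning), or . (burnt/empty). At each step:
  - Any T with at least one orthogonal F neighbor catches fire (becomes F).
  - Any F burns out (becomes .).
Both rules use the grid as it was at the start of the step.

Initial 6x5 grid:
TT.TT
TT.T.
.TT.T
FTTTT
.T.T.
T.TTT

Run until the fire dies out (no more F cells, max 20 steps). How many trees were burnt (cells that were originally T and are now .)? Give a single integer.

Step 1: +1 fires, +1 burnt (F count now 1)
Step 2: +3 fires, +1 burnt (F count now 3)
Step 3: +3 fires, +3 burnt (F count now 3)
Step 4: +4 fires, +3 burnt (F count now 4)
Step 5: +3 fires, +4 burnt (F count now 3)
Step 6: +2 fires, +3 burnt (F count now 2)
Step 7: +0 fires, +2 burnt (F count now 0)
Fire out after step 7
Initially T: 20, now '.': 26
Total burnt (originally-T cells now '.'): 16

Answer: 16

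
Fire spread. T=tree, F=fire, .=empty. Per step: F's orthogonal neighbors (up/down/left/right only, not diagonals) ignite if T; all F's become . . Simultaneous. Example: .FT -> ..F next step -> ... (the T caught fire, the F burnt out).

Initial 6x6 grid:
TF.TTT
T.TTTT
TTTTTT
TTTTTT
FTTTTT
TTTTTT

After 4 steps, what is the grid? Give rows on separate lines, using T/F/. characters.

Step 1: 4 trees catch fire, 2 burn out
  F..TTT
  T.TTTT
  TTTTTT
  FTTTTT
  .FTTTT
  FTTTTT
Step 2: 5 trees catch fire, 4 burn out
  ...TTT
  F.TTTT
  FTTTTT
  .FTTTT
  ..FTTT
  .FTTTT
Step 3: 4 trees catch fire, 5 burn out
  ...TTT
  ..TTTT
  .FTTTT
  ..FTTT
  ...FTT
  ..FTTT
Step 4: 4 trees catch fire, 4 burn out
  ...TTT
  ..TTTT
  ..FTTT
  ...FTT
  ....FT
  ...FTT

...TTT
..TTTT
..FTTT
...FTT
....FT
...FTT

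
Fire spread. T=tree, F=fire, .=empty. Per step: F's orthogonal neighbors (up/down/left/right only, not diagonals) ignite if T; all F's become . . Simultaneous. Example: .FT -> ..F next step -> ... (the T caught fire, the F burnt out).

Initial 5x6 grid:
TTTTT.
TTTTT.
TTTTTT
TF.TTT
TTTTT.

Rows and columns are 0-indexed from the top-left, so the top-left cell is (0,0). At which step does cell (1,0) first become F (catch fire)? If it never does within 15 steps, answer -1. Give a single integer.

Step 1: cell (1,0)='T' (+3 fires, +1 burnt)
Step 2: cell (1,0)='T' (+5 fires, +3 burnt)
Step 3: cell (1,0)='F' (+5 fires, +5 burnt)
  -> target ignites at step 3
Step 4: cell (1,0)='.' (+6 fires, +5 burnt)
Step 5: cell (1,0)='.' (+4 fires, +6 burnt)
Step 6: cell (1,0)='.' (+2 fires, +4 burnt)
Step 7: cell (1,0)='.' (+0 fires, +2 burnt)
  fire out at step 7

3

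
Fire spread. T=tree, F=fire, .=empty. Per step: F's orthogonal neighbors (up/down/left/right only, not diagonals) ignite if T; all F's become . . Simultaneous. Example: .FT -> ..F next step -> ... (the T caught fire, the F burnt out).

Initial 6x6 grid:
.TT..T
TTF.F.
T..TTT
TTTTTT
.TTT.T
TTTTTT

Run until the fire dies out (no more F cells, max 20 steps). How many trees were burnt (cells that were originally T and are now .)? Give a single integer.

Step 1: +3 fires, +2 burnt (F count now 3)
Step 2: +5 fires, +3 burnt (F count now 5)
Step 3: +3 fires, +5 burnt (F count now 3)
Step 4: +4 fires, +3 burnt (F count now 4)
Step 5: +4 fires, +4 burnt (F count now 4)
Step 6: +3 fires, +4 burnt (F count now 3)
Step 7: +1 fires, +3 burnt (F count now 1)
Step 8: +1 fires, +1 burnt (F count now 1)
Step 9: +0 fires, +1 burnt (F count now 0)
Fire out after step 9
Initially T: 25, now '.': 35
Total burnt (originally-T cells now '.'): 24

Answer: 24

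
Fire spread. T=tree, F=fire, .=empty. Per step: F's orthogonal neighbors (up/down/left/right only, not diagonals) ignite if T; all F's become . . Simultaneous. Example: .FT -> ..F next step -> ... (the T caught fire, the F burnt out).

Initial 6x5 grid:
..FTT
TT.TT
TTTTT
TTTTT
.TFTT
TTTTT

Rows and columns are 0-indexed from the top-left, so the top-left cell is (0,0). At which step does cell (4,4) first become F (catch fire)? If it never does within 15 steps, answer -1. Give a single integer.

Step 1: cell (4,4)='T' (+5 fires, +2 burnt)
Step 2: cell (4,4)='F' (+8 fires, +5 burnt)
  -> target ignites at step 2
Step 3: cell (4,4)='.' (+7 fires, +8 burnt)
Step 4: cell (4,4)='.' (+3 fires, +7 burnt)
Step 5: cell (4,4)='.' (+1 fires, +3 burnt)
Step 6: cell (4,4)='.' (+0 fires, +1 burnt)
  fire out at step 6

2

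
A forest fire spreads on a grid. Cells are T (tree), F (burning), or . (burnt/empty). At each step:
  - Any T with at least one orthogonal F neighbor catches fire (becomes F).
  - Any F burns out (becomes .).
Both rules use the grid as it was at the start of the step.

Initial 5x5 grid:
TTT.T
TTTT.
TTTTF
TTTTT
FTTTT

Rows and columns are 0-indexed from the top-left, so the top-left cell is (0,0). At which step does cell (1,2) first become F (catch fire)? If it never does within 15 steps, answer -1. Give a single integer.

Step 1: cell (1,2)='T' (+4 fires, +2 burnt)
Step 2: cell (1,2)='T' (+7 fires, +4 burnt)
Step 3: cell (1,2)='F' (+5 fires, +7 burnt)
  -> target ignites at step 3
Step 4: cell (1,2)='.' (+3 fires, +5 burnt)
Step 5: cell (1,2)='.' (+1 fires, +3 burnt)
Step 6: cell (1,2)='.' (+0 fires, +1 burnt)
  fire out at step 6

3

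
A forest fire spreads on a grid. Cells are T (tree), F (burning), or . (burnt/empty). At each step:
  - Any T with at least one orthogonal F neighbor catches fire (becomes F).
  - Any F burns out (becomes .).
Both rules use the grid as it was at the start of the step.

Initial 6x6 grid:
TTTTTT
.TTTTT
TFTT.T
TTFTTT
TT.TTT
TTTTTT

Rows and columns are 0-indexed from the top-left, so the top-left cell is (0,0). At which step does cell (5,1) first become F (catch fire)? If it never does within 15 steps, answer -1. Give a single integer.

Step 1: cell (5,1)='T' (+5 fires, +2 burnt)
Step 2: cell (5,1)='T' (+7 fires, +5 burnt)
Step 3: cell (5,1)='F' (+8 fires, +7 burnt)
  -> target ignites at step 3
Step 4: cell (5,1)='.' (+7 fires, +8 burnt)
Step 5: cell (5,1)='.' (+3 fires, +7 burnt)
Step 6: cell (5,1)='.' (+1 fires, +3 burnt)
Step 7: cell (5,1)='.' (+0 fires, +1 burnt)
  fire out at step 7

3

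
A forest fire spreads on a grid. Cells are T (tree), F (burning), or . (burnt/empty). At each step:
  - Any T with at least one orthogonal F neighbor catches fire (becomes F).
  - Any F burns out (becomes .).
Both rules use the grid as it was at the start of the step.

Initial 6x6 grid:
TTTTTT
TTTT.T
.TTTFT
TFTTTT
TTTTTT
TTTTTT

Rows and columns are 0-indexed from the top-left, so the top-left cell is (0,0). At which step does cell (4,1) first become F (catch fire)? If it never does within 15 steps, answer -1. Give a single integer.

Step 1: cell (4,1)='F' (+7 fires, +2 burnt)
  -> target ignites at step 1
Step 2: cell (4,1)='.' (+10 fires, +7 burnt)
Step 3: cell (4,1)='.' (+10 fires, +10 burnt)
Step 4: cell (4,1)='.' (+5 fires, +10 burnt)
Step 5: cell (4,1)='.' (+0 fires, +5 burnt)
  fire out at step 5

1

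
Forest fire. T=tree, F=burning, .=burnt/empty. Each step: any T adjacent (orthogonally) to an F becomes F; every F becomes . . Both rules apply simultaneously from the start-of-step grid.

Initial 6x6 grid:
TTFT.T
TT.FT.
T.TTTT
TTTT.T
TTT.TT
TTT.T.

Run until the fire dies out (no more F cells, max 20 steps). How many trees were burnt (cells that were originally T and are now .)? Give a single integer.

Answer: 25

Derivation:
Step 1: +4 fires, +2 burnt (F count now 4)
Step 2: +5 fires, +4 burnt (F count now 5)
Step 3: +3 fires, +5 burnt (F count now 3)
Step 4: +4 fires, +3 burnt (F count now 4)
Step 5: +4 fires, +4 burnt (F count now 4)
Step 6: +3 fires, +4 burnt (F count now 3)
Step 7: +2 fires, +3 burnt (F count now 2)
Step 8: +0 fires, +2 burnt (F count now 0)
Fire out after step 8
Initially T: 26, now '.': 35
Total burnt (originally-T cells now '.'): 25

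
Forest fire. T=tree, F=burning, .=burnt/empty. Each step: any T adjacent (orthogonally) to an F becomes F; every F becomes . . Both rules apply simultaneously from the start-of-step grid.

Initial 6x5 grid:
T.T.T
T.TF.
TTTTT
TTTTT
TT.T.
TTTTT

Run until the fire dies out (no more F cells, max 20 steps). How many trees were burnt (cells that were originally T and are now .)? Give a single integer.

Step 1: +2 fires, +1 burnt (F count now 2)
Step 2: +4 fires, +2 burnt (F count now 4)
Step 3: +4 fires, +4 burnt (F count now 4)
Step 4: +3 fires, +4 burnt (F count now 3)
Step 5: +5 fires, +3 burnt (F count now 5)
Step 6: +3 fires, +5 burnt (F count now 3)
Step 7: +1 fires, +3 burnt (F count now 1)
Step 8: +0 fires, +1 burnt (F count now 0)
Fire out after step 8
Initially T: 23, now '.': 29
Total burnt (originally-T cells now '.'): 22

Answer: 22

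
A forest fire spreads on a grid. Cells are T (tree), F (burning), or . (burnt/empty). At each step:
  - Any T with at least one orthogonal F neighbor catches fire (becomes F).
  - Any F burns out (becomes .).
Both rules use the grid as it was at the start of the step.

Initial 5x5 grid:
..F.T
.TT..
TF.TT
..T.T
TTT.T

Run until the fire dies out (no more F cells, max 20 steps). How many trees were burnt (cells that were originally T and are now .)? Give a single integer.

Step 1: +3 fires, +2 burnt (F count now 3)
Step 2: +0 fires, +3 burnt (F count now 0)
Fire out after step 2
Initially T: 12, now '.': 16
Total burnt (originally-T cells now '.'): 3

Answer: 3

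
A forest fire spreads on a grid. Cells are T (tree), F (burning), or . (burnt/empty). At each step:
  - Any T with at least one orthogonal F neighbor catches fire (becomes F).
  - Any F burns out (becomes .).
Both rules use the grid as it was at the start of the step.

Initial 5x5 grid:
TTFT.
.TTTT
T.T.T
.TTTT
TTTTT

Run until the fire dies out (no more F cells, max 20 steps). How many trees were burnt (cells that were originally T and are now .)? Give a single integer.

Answer: 18

Derivation:
Step 1: +3 fires, +1 burnt (F count now 3)
Step 2: +4 fires, +3 burnt (F count now 4)
Step 3: +2 fires, +4 burnt (F count now 2)
Step 4: +4 fires, +2 burnt (F count now 4)
Step 5: +3 fires, +4 burnt (F count now 3)
Step 6: +2 fires, +3 burnt (F count now 2)
Step 7: +0 fires, +2 burnt (F count now 0)
Fire out after step 7
Initially T: 19, now '.': 24
Total burnt (originally-T cells now '.'): 18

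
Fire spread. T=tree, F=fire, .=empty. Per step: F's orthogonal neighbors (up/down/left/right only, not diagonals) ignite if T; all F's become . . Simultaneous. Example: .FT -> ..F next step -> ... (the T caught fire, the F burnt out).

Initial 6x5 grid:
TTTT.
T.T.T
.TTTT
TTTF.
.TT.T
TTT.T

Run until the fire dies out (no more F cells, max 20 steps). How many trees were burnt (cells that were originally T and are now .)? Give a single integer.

Step 1: +2 fires, +1 burnt (F count now 2)
Step 2: +4 fires, +2 burnt (F count now 4)
Step 3: +6 fires, +4 burnt (F count now 6)
Step 4: +2 fires, +6 burnt (F count now 2)
Step 5: +3 fires, +2 burnt (F count now 3)
Step 6: +1 fires, +3 burnt (F count now 1)
Step 7: +1 fires, +1 burnt (F count now 1)
Step 8: +0 fires, +1 burnt (F count now 0)
Fire out after step 8
Initially T: 21, now '.': 28
Total burnt (originally-T cells now '.'): 19

Answer: 19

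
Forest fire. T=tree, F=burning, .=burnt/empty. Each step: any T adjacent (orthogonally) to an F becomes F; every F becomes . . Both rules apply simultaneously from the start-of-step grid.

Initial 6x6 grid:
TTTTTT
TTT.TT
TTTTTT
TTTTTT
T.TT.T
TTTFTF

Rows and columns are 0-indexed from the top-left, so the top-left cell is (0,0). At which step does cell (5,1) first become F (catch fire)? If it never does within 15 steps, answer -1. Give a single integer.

Step 1: cell (5,1)='T' (+4 fires, +2 burnt)
Step 2: cell (5,1)='F' (+4 fires, +4 burnt)
  -> target ignites at step 2
Step 3: cell (5,1)='.' (+5 fires, +4 burnt)
Step 4: cell (5,1)='.' (+5 fires, +5 burnt)
Step 5: cell (5,1)='.' (+5 fires, +5 burnt)
Step 6: cell (5,1)='.' (+4 fires, +5 burnt)
Step 7: cell (5,1)='.' (+3 fires, +4 burnt)
Step 8: cell (5,1)='.' (+1 fires, +3 burnt)
Step 9: cell (5,1)='.' (+0 fires, +1 burnt)
  fire out at step 9

2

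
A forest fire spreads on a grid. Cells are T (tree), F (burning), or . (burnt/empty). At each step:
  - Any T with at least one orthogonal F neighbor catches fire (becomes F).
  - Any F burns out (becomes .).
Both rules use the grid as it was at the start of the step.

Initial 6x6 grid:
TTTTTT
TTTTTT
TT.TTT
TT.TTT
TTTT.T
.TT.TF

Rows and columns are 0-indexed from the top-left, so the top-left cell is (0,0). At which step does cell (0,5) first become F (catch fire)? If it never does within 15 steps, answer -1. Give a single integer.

Step 1: cell (0,5)='T' (+2 fires, +1 burnt)
Step 2: cell (0,5)='T' (+1 fires, +2 burnt)
Step 3: cell (0,5)='T' (+2 fires, +1 burnt)
Step 4: cell (0,5)='T' (+3 fires, +2 burnt)
Step 5: cell (0,5)='F' (+4 fires, +3 burnt)
  -> target ignites at step 5
Step 6: cell (0,5)='.' (+3 fires, +4 burnt)
Step 7: cell (0,5)='.' (+4 fires, +3 burnt)
Step 8: cell (0,5)='.' (+5 fires, +4 burnt)
Step 9: cell (0,5)='.' (+4 fires, +5 burnt)
Step 10: cell (0,5)='.' (+2 fires, +4 burnt)
Step 11: cell (0,5)='.' (+0 fires, +2 burnt)
  fire out at step 11

5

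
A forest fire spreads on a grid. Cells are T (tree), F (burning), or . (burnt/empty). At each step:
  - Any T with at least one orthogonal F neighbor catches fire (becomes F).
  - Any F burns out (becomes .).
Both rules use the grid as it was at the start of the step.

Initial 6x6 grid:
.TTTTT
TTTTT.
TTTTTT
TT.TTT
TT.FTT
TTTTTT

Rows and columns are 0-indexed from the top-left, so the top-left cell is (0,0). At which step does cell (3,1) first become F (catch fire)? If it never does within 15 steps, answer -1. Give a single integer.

Step 1: cell (3,1)='T' (+3 fires, +1 burnt)
Step 2: cell (3,1)='T' (+5 fires, +3 burnt)
Step 3: cell (3,1)='T' (+6 fires, +5 burnt)
Step 4: cell (3,1)='T' (+7 fires, +6 burnt)
Step 5: cell (3,1)='F' (+6 fires, +7 burnt)
  -> target ignites at step 5
Step 6: cell (3,1)='.' (+4 fires, +6 burnt)
Step 7: cell (3,1)='.' (+0 fires, +4 burnt)
  fire out at step 7

5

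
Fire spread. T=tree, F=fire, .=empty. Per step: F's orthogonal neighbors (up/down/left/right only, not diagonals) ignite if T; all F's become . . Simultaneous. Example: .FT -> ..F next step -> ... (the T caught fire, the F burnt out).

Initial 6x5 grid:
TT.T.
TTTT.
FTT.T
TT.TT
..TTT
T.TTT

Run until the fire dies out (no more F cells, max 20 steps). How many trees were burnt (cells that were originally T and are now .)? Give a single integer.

Step 1: +3 fires, +1 burnt (F count now 3)
Step 2: +4 fires, +3 burnt (F count now 4)
Step 3: +2 fires, +4 burnt (F count now 2)
Step 4: +1 fires, +2 burnt (F count now 1)
Step 5: +1 fires, +1 burnt (F count now 1)
Step 6: +0 fires, +1 burnt (F count now 0)
Fire out after step 6
Initially T: 21, now '.': 20
Total burnt (originally-T cells now '.'): 11

Answer: 11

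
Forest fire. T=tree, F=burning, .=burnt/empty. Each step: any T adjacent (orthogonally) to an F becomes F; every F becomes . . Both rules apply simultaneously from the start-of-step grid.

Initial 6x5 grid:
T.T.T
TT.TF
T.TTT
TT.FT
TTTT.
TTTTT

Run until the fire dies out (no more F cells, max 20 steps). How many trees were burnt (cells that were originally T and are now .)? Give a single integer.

Step 1: +6 fires, +2 burnt (F count now 6)
Step 2: +3 fires, +6 burnt (F count now 3)
Step 3: +3 fires, +3 burnt (F count now 3)
Step 4: +3 fires, +3 burnt (F count now 3)
Step 5: +2 fires, +3 burnt (F count now 2)
Step 6: +1 fires, +2 burnt (F count now 1)
Step 7: +1 fires, +1 burnt (F count now 1)
Step 8: +2 fires, +1 burnt (F count now 2)
Step 9: +0 fires, +2 burnt (F count now 0)
Fire out after step 9
Initially T: 22, now '.': 29
Total burnt (originally-T cells now '.'): 21

Answer: 21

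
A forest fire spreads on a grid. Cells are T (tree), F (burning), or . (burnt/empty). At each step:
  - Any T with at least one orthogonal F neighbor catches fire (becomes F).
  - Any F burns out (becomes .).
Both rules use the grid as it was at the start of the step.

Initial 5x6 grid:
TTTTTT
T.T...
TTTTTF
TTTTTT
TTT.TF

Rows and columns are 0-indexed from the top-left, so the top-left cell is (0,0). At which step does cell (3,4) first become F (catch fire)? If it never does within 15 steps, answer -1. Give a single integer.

Step 1: cell (3,4)='T' (+3 fires, +2 burnt)
Step 2: cell (3,4)='F' (+2 fires, +3 burnt)
  -> target ignites at step 2
Step 3: cell (3,4)='.' (+2 fires, +2 burnt)
Step 4: cell (3,4)='.' (+3 fires, +2 burnt)
Step 5: cell (3,4)='.' (+4 fires, +3 burnt)
Step 6: cell (3,4)='.' (+5 fires, +4 burnt)
Step 7: cell (3,4)='.' (+3 fires, +5 burnt)
Step 8: cell (3,4)='.' (+1 fires, +3 burnt)
Step 9: cell (3,4)='.' (+0 fires, +1 burnt)
  fire out at step 9

2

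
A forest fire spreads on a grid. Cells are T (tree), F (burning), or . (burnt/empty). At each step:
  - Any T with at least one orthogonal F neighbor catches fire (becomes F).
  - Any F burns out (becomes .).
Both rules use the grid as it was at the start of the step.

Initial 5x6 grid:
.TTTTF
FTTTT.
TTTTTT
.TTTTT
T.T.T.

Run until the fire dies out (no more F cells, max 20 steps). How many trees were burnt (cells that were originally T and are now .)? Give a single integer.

Answer: 21

Derivation:
Step 1: +3 fires, +2 burnt (F count now 3)
Step 2: +5 fires, +3 burnt (F count now 5)
Step 3: +5 fires, +5 burnt (F count now 5)
Step 4: +4 fires, +5 burnt (F count now 4)
Step 5: +4 fires, +4 burnt (F count now 4)
Step 6: +0 fires, +4 burnt (F count now 0)
Fire out after step 6
Initially T: 22, now '.': 29
Total burnt (originally-T cells now '.'): 21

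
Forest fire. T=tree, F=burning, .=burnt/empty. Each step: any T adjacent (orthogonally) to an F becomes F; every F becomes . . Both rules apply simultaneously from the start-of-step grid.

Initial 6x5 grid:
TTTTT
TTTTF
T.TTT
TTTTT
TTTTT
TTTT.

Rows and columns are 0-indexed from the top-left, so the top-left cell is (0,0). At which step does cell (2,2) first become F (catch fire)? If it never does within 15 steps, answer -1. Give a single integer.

Step 1: cell (2,2)='T' (+3 fires, +1 burnt)
Step 2: cell (2,2)='T' (+4 fires, +3 burnt)
Step 3: cell (2,2)='F' (+5 fires, +4 burnt)
  -> target ignites at step 3
Step 4: cell (2,2)='.' (+4 fires, +5 burnt)
Step 5: cell (2,2)='.' (+5 fires, +4 burnt)
Step 6: cell (2,2)='.' (+3 fires, +5 burnt)
Step 7: cell (2,2)='.' (+2 fires, +3 burnt)
Step 8: cell (2,2)='.' (+1 fires, +2 burnt)
Step 9: cell (2,2)='.' (+0 fires, +1 burnt)
  fire out at step 9

3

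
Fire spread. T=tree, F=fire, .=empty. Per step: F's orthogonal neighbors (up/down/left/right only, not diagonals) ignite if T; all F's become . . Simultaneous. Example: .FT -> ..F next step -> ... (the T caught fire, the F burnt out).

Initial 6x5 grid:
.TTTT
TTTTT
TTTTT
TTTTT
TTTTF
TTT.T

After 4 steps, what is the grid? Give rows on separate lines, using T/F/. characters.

Step 1: 3 trees catch fire, 1 burn out
  .TTTT
  TTTTT
  TTTTT
  TTTTF
  TTTF.
  TTT.F
Step 2: 3 trees catch fire, 3 burn out
  .TTTT
  TTTTT
  TTTTF
  TTTF.
  TTF..
  TTT..
Step 3: 5 trees catch fire, 3 burn out
  .TTTT
  TTTTF
  TTTF.
  TTF..
  TF...
  TTF..
Step 4: 6 trees catch fire, 5 burn out
  .TTTF
  TTTF.
  TTF..
  TF...
  F....
  TF...

.TTTF
TTTF.
TTF..
TF...
F....
TF...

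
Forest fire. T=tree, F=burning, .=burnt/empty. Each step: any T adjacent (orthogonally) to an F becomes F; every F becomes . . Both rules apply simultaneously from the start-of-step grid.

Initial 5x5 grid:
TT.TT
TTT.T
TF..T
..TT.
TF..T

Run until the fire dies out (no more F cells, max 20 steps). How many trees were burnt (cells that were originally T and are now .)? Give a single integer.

Step 1: +3 fires, +2 burnt (F count now 3)
Step 2: +3 fires, +3 burnt (F count now 3)
Step 3: +1 fires, +3 burnt (F count now 1)
Step 4: +0 fires, +1 burnt (F count now 0)
Fire out after step 4
Initially T: 14, now '.': 18
Total burnt (originally-T cells now '.'): 7

Answer: 7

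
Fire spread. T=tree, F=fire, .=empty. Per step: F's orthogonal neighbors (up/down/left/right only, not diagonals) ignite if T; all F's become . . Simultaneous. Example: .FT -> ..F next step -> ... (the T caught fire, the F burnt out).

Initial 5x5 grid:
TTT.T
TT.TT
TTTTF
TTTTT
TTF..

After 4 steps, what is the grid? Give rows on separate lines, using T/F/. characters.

Step 1: 5 trees catch fire, 2 burn out
  TTT.T
  TT.TF
  TTTF.
  TTFTF
  TF...
Step 2: 6 trees catch fire, 5 burn out
  TTT.F
  TT.F.
  TTF..
  TF.F.
  F....
Step 3: 2 trees catch fire, 6 burn out
  TTT..
  TT...
  TF...
  F....
  .....
Step 4: 2 trees catch fire, 2 burn out
  TTT..
  TF...
  F....
  .....
  .....

TTT..
TF...
F....
.....
.....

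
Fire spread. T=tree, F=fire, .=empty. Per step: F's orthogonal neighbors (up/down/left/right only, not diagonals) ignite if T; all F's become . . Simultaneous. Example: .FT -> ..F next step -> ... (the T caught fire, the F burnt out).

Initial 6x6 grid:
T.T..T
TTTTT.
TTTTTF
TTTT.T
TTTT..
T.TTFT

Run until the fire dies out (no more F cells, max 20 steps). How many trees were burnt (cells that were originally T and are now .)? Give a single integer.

Answer: 25

Derivation:
Step 1: +4 fires, +2 burnt (F count now 4)
Step 2: +4 fires, +4 burnt (F count now 4)
Step 3: +4 fires, +4 burnt (F count now 4)
Step 4: +4 fires, +4 burnt (F count now 4)
Step 5: +5 fires, +4 burnt (F count now 5)
Step 6: +3 fires, +5 burnt (F count now 3)
Step 7: +1 fires, +3 burnt (F count now 1)
Step 8: +0 fires, +1 burnt (F count now 0)
Fire out after step 8
Initially T: 26, now '.': 35
Total burnt (originally-T cells now '.'): 25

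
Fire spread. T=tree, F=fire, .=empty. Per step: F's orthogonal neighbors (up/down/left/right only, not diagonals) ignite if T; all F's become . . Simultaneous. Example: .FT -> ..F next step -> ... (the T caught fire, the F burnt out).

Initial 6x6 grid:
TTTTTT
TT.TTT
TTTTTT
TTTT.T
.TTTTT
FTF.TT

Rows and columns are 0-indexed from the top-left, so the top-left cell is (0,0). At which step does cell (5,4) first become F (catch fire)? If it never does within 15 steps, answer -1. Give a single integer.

Step 1: cell (5,4)='T' (+2 fires, +2 burnt)
Step 2: cell (5,4)='T' (+3 fires, +2 burnt)
Step 3: cell (5,4)='T' (+4 fires, +3 burnt)
Step 4: cell (5,4)='F' (+5 fires, +4 burnt)
  -> target ignites at step 4
Step 5: cell (5,4)='.' (+6 fires, +5 burnt)
Step 6: cell (5,4)='.' (+5 fires, +6 burnt)
Step 7: cell (5,4)='.' (+4 fires, +5 burnt)
Step 8: cell (5,4)='.' (+1 fires, +4 burnt)
Step 9: cell (5,4)='.' (+0 fires, +1 burnt)
  fire out at step 9

4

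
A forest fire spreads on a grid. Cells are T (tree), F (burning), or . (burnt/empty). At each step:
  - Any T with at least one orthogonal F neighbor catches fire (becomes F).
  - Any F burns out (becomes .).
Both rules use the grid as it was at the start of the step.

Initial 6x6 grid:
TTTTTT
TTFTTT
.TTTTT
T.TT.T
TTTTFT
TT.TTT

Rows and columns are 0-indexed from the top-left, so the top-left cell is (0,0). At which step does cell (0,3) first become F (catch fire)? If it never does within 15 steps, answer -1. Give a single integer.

Step 1: cell (0,3)='T' (+7 fires, +2 burnt)
Step 2: cell (0,3)='F' (+12 fires, +7 burnt)
  -> target ignites at step 2
Step 3: cell (0,3)='.' (+6 fires, +12 burnt)
Step 4: cell (0,3)='.' (+3 fires, +6 burnt)
Step 5: cell (0,3)='.' (+2 fires, +3 burnt)
Step 6: cell (0,3)='.' (+0 fires, +2 burnt)
  fire out at step 6

2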